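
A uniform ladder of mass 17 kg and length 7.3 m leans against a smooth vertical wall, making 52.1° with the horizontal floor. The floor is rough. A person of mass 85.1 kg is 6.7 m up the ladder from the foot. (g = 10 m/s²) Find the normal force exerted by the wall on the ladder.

N_wall ≈ 674 N

Torques about the foot: N_wall · 7.3 sin 52.1° = 17×10×3.65 cos 52.1° + 85.1×10×6.7 cos 52.1° → N_wall = 674.21 N.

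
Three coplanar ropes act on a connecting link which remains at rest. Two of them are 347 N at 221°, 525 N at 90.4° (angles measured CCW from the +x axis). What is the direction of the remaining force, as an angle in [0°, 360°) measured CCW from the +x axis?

Sum the known components: ΣF_x = -265.5 N, ΣF_y = 297.3 N.
For equilibrium the remaining force must supply (−ΣF_x, −ΣF_y) = (265.5, -297.3) N.
Magnitude = √((265.5)² + (-297.3)²) = 398.7 N; direction = atan2(-297.3, 265.5) = 311.8°.

θ ≈ 312°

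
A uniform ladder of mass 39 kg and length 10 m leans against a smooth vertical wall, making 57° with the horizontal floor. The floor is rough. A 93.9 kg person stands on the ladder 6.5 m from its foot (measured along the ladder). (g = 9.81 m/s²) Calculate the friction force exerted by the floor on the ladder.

Torques about the foot: N_wall · 10 sin 57° = 39×9.81×5 cos 57° + 93.9×9.81×6.5 cos 57° → N_wall = 513.06 N.
ΣF_x = 0: f_floor = N_wall = 513.06 N.

f ≈ 513 N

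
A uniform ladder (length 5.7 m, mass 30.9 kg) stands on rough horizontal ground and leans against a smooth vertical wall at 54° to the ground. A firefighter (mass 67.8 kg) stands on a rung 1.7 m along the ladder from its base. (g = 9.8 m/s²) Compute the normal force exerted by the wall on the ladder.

N_wall ≈ 254 N

Torques about the foot: N_wall · 5.7 sin 54° = 30.9×9.8×2.85 cos 54° + 67.8×9.8×1.7 cos 54° → N_wall = 253.98 N.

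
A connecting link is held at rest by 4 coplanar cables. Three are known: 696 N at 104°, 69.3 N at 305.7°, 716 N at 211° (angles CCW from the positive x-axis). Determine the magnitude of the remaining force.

Sum the known components: ΣF_x = -741.7 N, ΣF_y = 250.3 N.
For equilibrium the remaining force must supply (−ΣF_x, −ΣF_y) = (741.7, -250.3) N.
Magnitude = √((741.7)² + (-250.3)²) = 782.8 N; direction = atan2(-250.3, 741.7) = 341.4°.

F ≈ 783 N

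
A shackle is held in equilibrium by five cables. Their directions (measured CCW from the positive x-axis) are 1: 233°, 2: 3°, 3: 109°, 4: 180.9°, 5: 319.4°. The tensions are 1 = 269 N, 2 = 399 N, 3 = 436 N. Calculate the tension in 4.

T_4 ≈ 343 N

Resolve: ΣF_x = 269 cos 233° + 399 cos 3° + 436 cos 109° + T_4 cos 180.9° + T_5 cos 319.4° = 0.
        ΣF_y = 269 sin 233° + 399 sin 3° + 436 sin 109° + T_4 sin 180.9° + T_5 sin 319.4° = 0.
The known terms sum to (94.62, 218.3) N, so -0.9999 T_4 + 0.7593 T_5 = -94.62 and -0.0157 T_4 − 0.6508 T_5 = -218.3.
Solving simultaneously: T_4 = 343.1 N, T_5 = 327.2 N.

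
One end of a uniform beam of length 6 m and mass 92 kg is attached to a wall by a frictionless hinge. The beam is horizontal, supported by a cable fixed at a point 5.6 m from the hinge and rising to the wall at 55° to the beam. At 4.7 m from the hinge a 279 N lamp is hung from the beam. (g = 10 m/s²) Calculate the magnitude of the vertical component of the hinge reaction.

|H_y| ≈ 472 N

Take torques about the hinge: T sin 55° · 5.6 = 92×10×3 + 279×4.7 = 4071.3 N·m.
So T = 4071.3 / (0.8192 × 5.6) = 887.52 N.
ΣF_y = 0: H_y = (92×10 + 279) − T sin 55° = 1199 − 727.02 = 471.98 N.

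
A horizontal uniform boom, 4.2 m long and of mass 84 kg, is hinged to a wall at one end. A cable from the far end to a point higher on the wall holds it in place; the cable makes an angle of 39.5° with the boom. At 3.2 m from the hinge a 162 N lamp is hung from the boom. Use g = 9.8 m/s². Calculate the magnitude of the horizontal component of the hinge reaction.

H_x ≈ 649 N

Take torques about the hinge: T sin 39.5° · 4.2 = 84×9.8×2.1 + 162×3.2 = 2247.1 N·m.
So T = 2247.1 / (0.6361 × 4.2) = 841.14 N.
ΣF_x = 0: H_x = T cos 39.5° = 649.04 N.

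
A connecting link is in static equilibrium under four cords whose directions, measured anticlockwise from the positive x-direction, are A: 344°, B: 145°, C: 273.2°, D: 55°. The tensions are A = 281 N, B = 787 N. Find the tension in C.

Resolve: ΣF_x = 281 cos 344° + 787 cos 145° + T_C cos 273.2° + T_D cos 55° = 0.
        ΣF_y = 281 sin 344° + 787 sin 145° + T_C sin 273.2° + T_D sin 55° = 0.
The known terms sum to (-374.6, 374) N, so 0.0558 T_C + 0.5736 T_D = 374.6 and -0.9984 T_C + 0.8192 T_D = -374.
Solving simultaneously: T_C = 843 N, T_D = 571 N.

T_C ≈ 843 N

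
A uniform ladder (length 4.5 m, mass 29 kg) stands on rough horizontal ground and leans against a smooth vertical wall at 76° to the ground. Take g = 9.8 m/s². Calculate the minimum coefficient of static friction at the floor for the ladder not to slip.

ΣF_y = 0: N_floor = 29×9.8 = 284.2 N.
Torques about the foot: N_wall · 4.5 sin 76° = 29×9.8×2.25 cos 76° → N_wall = 35.43 N.
ΣF_x = 0: f_floor = N_wall = 35.43 N.
μ_min = f_floor / N_floor = 35.43 / 284.2 = 0.1247.

μ_min ≈ 0.125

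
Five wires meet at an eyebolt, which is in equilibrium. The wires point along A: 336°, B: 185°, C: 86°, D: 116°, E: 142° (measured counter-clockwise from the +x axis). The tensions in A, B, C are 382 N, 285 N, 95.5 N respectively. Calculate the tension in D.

Resolve: ΣF_x = 382 cos 336° + 285 cos 185° + 95.5 cos 86° + T_D cos 116° + T_E cos 142° = 0.
        ΣF_y = 382 sin 336° + 285 sin 185° + 95.5 sin 86° + T_D sin 116° + T_E sin 142° = 0.
The known terms sum to (71.72, -84.95) N, so -0.4384 T_D − 0.7880 T_E = -71.72 and 0.8988 T_D + 0.6157 T_E = 84.95.
Solving simultaneously: T_D = 51.97 N, T_E = 62.10 N.

T_D ≈ 52 N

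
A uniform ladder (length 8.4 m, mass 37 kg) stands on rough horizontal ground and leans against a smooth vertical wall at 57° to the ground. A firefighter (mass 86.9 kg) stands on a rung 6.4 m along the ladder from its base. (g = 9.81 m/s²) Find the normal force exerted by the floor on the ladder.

N_floor ≈ 1220 N

ΣF_y = 0: N_floor = 37×9.81 + 86.9×9.81 = 1215.5 N.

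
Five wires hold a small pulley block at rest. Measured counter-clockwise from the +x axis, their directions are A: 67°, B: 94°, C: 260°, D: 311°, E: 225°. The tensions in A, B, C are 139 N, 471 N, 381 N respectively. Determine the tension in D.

Resolve: ΣF_x = 139 cos 67° + 471 cos 94° + 381 cos 260° + T_D cos 311° + T_E cos 225° = 0.
        ΣF_y = 139 sin 67° + 471 sin 94° + 381 sin 260° + T_D sin 311° + T_E sin 225° = 0.
The known terms sum to (-44.7, 222.6) N, so 0.6561 T_D − 0.7071 T_E = 44.7 and -0.7547 T_D − 0.7071 T_E = -222.6.
Solving simultaneously: T_D = 189.5 N, T_E = 112.6 N.

T_D ≈ 189 N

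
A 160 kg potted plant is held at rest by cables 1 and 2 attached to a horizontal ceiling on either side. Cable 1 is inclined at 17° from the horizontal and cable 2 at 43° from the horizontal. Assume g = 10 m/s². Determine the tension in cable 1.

Weight W = 160 × 10 = 1600 N acts straight down.
Horizontal: T_1 cos 17° = T_2 cos 43°  →  T_2 = 1.308 T_1.
Vertical: T_1 sin 17° + T_2 sin 43° = 1600.
Substituting the horizontal relation into the vertical equation gives 1.184 T_1 = 1600, so T_1 = 1351 N.

T_1 ≈ 1350 N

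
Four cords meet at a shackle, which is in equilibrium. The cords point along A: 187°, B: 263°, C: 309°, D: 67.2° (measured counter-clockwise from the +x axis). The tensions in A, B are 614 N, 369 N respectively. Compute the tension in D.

Resolve: ΣF_x = 614 cos 187° + 369 cos 263° + T_C cos 309° + T_D cos 67.2° = 0.
        ΣF_y = 614 sin 187° + 369 sin 263° + T_C sin 309° + T_D sin 67.2° = 0.
The known terms sum to (-654.4, -441.1) N, so 0.6293 T_C + 0.3875 T_D = 654.4 and -0.7771 T_C + 0.9219 T_D = 441.1.
Solving simultaneously: T_C = 490.6 N, T_D = 892 N.

T_D ≈ 892 N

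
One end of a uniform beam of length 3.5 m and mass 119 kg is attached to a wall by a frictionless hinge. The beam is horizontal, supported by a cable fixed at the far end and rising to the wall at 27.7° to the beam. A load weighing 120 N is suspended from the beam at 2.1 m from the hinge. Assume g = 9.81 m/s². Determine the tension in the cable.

Take torques about the hinge: T sin 27.7° · 3.5 = 119×9.81×1.75 + 120×2.1 = 2294.9 N·m.
So T = 2294.9 / (0.4648 × 3.5) = 1410.6 N.

T ≈ 1410 N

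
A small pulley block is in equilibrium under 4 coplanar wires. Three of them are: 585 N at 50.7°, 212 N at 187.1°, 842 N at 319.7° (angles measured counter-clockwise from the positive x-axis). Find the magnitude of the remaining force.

Sum the known components: ΣF_x = 802.3 N, ΣF_y = -118.1 N.
For equilibrium the remaining force must supply (−ΣF_x, −ΣF_y) = (-802.3, 118.1) N.
Magnitude = √((-802.3)² + (118.1)²) = 811 N; direction = atan2(118.1, -802.3) = 171.6°.

F ≈ 811 N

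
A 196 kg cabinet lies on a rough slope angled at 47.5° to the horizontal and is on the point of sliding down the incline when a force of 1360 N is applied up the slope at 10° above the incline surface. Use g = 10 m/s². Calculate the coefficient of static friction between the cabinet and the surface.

On the verge of sliding down the incline, friction is at its maximum μN and acts up the slope.
Perpendicular to incline: N = W cos 47.5° − P sin 10° = 1324 − 236.2 = 1088 N.
Along incline: P cos 10° + μN = W sin 47.5° → μ = (W sin 47.5° − P cos 10°) / N = 0.09717.

μ ≈ 0.0972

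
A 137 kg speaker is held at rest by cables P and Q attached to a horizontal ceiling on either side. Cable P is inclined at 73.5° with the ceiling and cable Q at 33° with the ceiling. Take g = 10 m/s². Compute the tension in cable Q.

T_Q ≈ 406 N

Weight W = 137 × 10 = 1370 N acts straight down.
Horizontal: T_P cos 73.5° = T_Q cos 33°  →  T_P = 2.953 T_Q.
Vertical: T_P sin 73.5° + T_Q sin 33° = 1370.
Substituting the horizontal relation into the vertical equation gives 3.376 T_Q = 1370, so T_Q = 405.8 N.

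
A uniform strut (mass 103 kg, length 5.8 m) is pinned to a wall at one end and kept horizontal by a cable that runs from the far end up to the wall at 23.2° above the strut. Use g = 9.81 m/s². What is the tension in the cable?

Take torques about the hinge: T sin 23.2° · 5.8 = 103×9.81×2.9 = 2930.2 N·m.
So T = 2930.2 / (0.3939 × 5.8) = 1282.5 N.

T ≈ 1280 N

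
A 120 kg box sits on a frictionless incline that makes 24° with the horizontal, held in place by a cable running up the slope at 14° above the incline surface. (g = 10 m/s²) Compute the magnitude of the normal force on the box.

Take axes along and perpendicular to the incline. Weight components: W sin 24° = 488.1 N down-slope, W cos 24° = 1096 N into the surface.
Along incline: T cos 14° = W sin 24° → T = 503 N.
Perpendicular: N = W cos 24° − T sin 14° = 974.6 N.

N ≈ 975 N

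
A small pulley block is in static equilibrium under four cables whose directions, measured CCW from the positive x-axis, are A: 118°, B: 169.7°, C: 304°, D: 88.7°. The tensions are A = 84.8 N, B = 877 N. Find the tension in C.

T_C ≈ 1570 N

Resolve: ΣF_x = 84.8 cos 118° + 877 cos 169.7° + T_C cos 304° + T_D cos 88.7° = 0.
        ΣF_y = 84.8 sin 118° + 877 sin 169.7° + T_C sin 304° + T_D sin 88.7° = 0.
The known terms sum to (-902.7, 231.7) N, so 0.5592 T_C + 0.0227 T_D = 902.7 and -0.8290 T_C + 0.9997 T_D = -231.7.
Solving simultaneously: T_C = 1571 N, T_D = 1071 N.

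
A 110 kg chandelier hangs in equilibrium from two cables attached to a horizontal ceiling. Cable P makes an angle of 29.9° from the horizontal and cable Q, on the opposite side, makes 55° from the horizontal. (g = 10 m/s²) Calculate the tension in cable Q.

T_Q ≈ 957 N

Weight W = 110 × 10 = 1100 N acts straight down.
Horizontal: T_P cos 29.9° = T_Q cos 55°  →  T_P = 0.6616 T_Q.
Vertical: T_P sin 29.9° + T_Q sin 55° = 1100.
Substituting the horizontal relation into the vertical equation gives 1.149 T_Q = 1100, so T_Q = 957.4 N.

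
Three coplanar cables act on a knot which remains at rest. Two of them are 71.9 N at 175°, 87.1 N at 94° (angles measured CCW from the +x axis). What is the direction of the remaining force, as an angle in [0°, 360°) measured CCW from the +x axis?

Sum the known components: ΣF_x = -77.7 N, ΣF_y = 93.15 N.
For equilibrium the remaining force must supply (−ΣF_x, −ΣF_y) = (77.7, -93.15) N.
Magnitude = √((77.7)² + (-93.15)²) = 121.3 N; direction = atan2(-93.15, 77.7) = 309.8°.

θ ≈ 310°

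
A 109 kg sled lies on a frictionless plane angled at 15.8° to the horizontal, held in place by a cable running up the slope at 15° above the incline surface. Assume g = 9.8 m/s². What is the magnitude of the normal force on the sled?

Take axes along and perpendicular to the incline. Weight components: W sin 15.8° = 290.8 N down-slope, W cos 15.8° = 1028 N into the surface.
Along incline: T cos 15° = W sin 15.8° → T = 301.1 N.
Perpendicular: N = W cos 15.8° − T sin 15° = 949.9 N.

N ≈ 950 N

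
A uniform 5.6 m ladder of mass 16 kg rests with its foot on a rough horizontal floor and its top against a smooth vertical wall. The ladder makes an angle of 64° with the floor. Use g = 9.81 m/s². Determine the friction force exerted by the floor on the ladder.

Torques about the foot: N_wall · 5.6 sin 64° = 16×9.81×2.8 cos 64° → N_wall = 38.277 N.
ΣF_x = 0: f_floor = N_wall = 38.277 N.

f ≈ 38.3 N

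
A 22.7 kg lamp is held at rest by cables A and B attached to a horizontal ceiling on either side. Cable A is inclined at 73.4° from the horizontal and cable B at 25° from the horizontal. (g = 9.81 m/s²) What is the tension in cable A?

Weight W = 22.7 × 9.81 = 222.7 N acts straight down.
Horizontal: T_A cos 73.4° = T_B cos 25°  →  T_B = 0.3152 T_A.
Vertical: T_A sin 73.4° + T_B sin 25° = 222.7.
Substituting the horizontal relation into the vertical equation gives 1.092 T_A = 222.7, so T_A = 204 N.

T_A ≈ 204 N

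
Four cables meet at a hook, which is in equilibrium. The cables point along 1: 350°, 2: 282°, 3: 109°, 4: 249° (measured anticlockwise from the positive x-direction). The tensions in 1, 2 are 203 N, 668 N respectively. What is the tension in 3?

T_3 ≈ 876 N

Resolve: ΣF_x = 203 cos 350° + 668 cos 282° + T_3 cos 109° + T_4 cos 249° = 0.
        ΣF_y = 203 sin 350° + 668 sin 282° + T_3 sin 109° + T_4 sin 249° = 0.
The known terms sum to (338.8, -688.7) N, so -0.3256 T_3 − 0.3584 T_4 = -338.8 and 0.9455 T_3 − 0.9336 T_4 = 688.7.
Solving simultaneously: T_3 = 876 N, T_4 = 149.6 N.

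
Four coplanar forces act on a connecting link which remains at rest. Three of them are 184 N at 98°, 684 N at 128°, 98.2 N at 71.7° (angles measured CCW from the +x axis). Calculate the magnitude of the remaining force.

Sum the known components: ΣF_x = -415.9 N, ΣF_y = 814.4 N.
For equilibrium the remaining force must supply (−ΣF_x, −ΣF_y) = (415.9, -814.4) N.
Magnitude = √((415.9)² + (-814.4)²) = 914.5 N; direction = atan2(-814.4, 415.9) = 297.1°.

F ≈ 914 N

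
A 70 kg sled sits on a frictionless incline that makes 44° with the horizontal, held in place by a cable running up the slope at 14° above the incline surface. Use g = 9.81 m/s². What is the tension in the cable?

Take axes along and perpendicular to the incline. Weight components: W sin 44° = 477 N down-slope, W cos 44° = 494 N into the surface.
Along incline: T cos 14° = W sin 44° → T = 491.6 N.
Perpendicular: N = W cos 44° − T sin 14° = 375 N.

T ≈ 492 N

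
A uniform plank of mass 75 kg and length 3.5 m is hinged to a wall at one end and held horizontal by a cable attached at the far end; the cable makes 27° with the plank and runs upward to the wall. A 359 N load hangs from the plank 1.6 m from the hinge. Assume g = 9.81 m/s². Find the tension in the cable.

T ≈ 1170 N

Take torques about the hinge: T sin 27° · 3.5 = 75×9.81×1.75 + 359×1.6 = 1862 N·m.
So T = 1862 / (0.4540 × 3.5) = 1171.8 N.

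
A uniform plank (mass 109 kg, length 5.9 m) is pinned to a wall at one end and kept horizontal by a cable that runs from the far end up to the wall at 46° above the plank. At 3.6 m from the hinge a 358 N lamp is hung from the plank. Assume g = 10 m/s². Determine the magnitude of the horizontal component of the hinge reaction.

Take torques about the hinge: T sin 46° · 5.9 = 109×10×2.95 + 358×3.6 = 4504.3 N·m.
So T = 4504.3 / (0.7193 × 5.9) = 1061.3 N.
ΣF_x = 0: H_x = T cos 46° = 737.25 N.

H_x ≈ 737 N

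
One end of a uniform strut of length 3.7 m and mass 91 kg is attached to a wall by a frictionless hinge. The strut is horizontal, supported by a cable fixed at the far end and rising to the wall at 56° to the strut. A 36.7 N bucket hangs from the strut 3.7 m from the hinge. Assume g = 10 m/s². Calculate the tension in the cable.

Take torques about the hinge: T sin 56° · 3.7 = 91×10×1.85 + 36.7×3.7 = 1819.3 N·m.
So T = 1819.3 / (0.8290 × 3.7) = 593.1 N.

T ≈ 593 N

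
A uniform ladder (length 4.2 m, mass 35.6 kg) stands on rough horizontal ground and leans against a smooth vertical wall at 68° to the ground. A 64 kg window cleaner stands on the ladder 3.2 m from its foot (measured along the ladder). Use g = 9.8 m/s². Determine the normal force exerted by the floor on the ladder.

ΣF_y = 0: N_floor = 35.6×9.8 + 64×9.8 = 976.08 N.

N_floor ≈ 976 N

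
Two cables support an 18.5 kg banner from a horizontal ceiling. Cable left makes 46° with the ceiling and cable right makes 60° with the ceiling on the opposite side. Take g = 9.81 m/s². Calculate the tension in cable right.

Weight W = 18.5 × 9.81 = 181.5 N acts straight down.
Horizontal: T_left cos 46° = T_right cos 60°  →  T_left = 0.7198 T_right.
Vertical: T_left sin 46° + T_right sin 60° = 181.5.
Substituting the horizontal relation into the vertical equation gives 1.384 T_right = 181.5, so T_right = 131.2 N.

T_right ≈ 131 N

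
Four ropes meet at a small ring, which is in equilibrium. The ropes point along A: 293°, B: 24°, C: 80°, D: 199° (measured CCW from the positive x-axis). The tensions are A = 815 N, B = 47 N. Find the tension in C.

T_C ≈ 925 N

Resolve: ΣF_x = 815 cos 293° + 47 cos 24° + T_C cos 80° + T_D cos 199° = 0.
        ΣF_y = 815 sin 293° + 47 sin 24° + T_C sin 80° + T_D sin 199° = 0.
The known terms sum to (361.4, -731.1) N, so 0.1736 T_C − 0.9455 T_D = -361.4 and 0.9848 T_C − 0.3256 T_D = 731.1.
Solving simultaneously: T_C = 924.9 N, T_D = 552.1 N.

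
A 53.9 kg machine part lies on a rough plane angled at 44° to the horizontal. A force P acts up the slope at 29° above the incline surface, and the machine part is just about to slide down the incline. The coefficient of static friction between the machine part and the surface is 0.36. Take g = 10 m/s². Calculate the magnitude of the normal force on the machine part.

N ≈ 225 N

On the verge of sliding down the incline, friction equals μN and acts up the slope.
Perpendicular: N + P sin 29° = W cos 44° = 387.7 N.
Along incline: P cos 29° + μN = W sin 44° with W sin 44° = 374.4 N.
Solving the pair for P and N: P = 335.4 N, N = 225.1 N (and f = μN = 81.04 N).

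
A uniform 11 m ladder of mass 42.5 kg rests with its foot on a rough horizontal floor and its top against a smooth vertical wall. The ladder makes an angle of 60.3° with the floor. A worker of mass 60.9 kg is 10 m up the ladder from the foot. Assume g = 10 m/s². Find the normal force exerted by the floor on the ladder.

ΣF_y = 0: N_floor = 42.5×10 + 60.9×10 = 1034 N.

N_floor ≈ 1030 N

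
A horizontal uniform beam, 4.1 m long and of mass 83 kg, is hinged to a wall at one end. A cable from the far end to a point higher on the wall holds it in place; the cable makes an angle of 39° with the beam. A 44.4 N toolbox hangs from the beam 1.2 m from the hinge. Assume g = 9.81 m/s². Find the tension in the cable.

Take torques about the hinge: T sin 39° · 4.1 = 83×9.81×2.05 + 44.4×1.2 = 1722.5 N·m.
So T = 1722.5 / (0.6293 × 4.1) = 667.56 N.

T ≈ 668 N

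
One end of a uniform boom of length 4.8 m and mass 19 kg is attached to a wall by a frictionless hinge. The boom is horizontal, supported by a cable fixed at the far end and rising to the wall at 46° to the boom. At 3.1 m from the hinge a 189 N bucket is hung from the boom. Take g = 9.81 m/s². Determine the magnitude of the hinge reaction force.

|H| ≈ 262 N

Take torques about the hinge: T sin 46° · 4.8 = 19×9.81×2.4 + 189×3.1 = 1033.2 N·m.
So T = 1033.2 / (0.7193 × 4.8) = 299.24 N.
ΣF_x = 0: H_x = T cos 46° = 207.87 N.
ΣF_y = 0: H_y = (19×9.81 + 189) − T sin 46° = 375.39 − 215.26 = 160.13 N.
|H| = √(H_x² + H_y²) = √((207.87)² + (160.13)²) = 262.4 N.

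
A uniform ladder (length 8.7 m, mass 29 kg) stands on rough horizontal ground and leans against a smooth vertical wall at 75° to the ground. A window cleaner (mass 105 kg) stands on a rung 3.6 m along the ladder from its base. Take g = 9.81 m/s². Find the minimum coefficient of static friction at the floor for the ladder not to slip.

ΣF_y = 0: N_floor = 29×9.81 + 105×9.81 = 1314.5 N.
Torques about the foot: N_wall · 8.7 sin 75° = 29×9.81×4.35 cos 75° + 105×9.81×3.6 cos 75° → N_wall = 152.32 N.
ΣF_x = 0: f_floor = N_wall = 152.32 N.
μ_min = f_floor / N_floor = 152.32 / 1314.5 = 0.1159.

μ_min ≈ 0.116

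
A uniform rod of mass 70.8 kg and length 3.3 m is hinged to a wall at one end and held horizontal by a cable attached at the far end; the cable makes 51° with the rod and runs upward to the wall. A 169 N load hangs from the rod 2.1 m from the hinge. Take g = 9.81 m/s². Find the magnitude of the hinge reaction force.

|H| ≈ 550 N

Take torques about the hinge: T sin 51° · 3.3 = 70.8×9.81×1.65 + 169×2.1 = 1500.9 N·m.
So T = 1500.9 / (0.7771 × 3.3) = 585.24 N.
ΣF_x = 0: H_x = T cos 51° = 368.31 N.
ΣF_y = 0: H_y = (70.8×9.81 + 169) − T sin 51° = 863.55 − 454.82 = 408.73 N.
|H| = √(H_x² + H_y²) = √((368.31)² + (408.73)²) = 550.19 N.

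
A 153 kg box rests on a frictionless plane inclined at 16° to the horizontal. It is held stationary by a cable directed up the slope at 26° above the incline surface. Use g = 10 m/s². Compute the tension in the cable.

Take axes along and perpendicular to the incline. Weight components: W sin 16° = 421.7 N down-slope, W cos 16° = 1471 N into the surface.
Along incline: T cos 26° = W sin 16° → T = 469.2 N.
Perpendicular: N = W cos 16° − T sin 26° = 1265 N.

T ≈ 469 N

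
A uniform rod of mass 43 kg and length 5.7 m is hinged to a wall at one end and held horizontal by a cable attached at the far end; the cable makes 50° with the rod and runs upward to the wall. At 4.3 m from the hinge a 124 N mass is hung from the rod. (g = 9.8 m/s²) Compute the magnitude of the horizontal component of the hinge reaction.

Take torques about the hinge: T sin 50° · 5.7 = 43×9.8×2.85 + 124×4.3 = 1734.2 N·m.
So T = 1734.2 / (0.7660 × 5.7) = 397.16 N.
ΣF_x = 0: H_x = T cos 50° = 255.29 N.

H_x ≈ 255 N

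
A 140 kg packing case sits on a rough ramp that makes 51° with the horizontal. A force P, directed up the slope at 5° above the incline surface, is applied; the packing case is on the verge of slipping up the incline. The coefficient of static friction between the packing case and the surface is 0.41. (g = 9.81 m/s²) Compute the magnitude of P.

On the verge of sliding up the incline, friction equals μN and acts down the slope.
Perpendicular: N + P sin 5° = W cos 51° = 864.3 N.
Along incline: P cos 5° = W sin 51° + μN  with W sin 51° = 1067 N.
Solving the pair for P and N: P = 1378 N, N = 744.2 N (and f = μN = 305.1 N).

P ≈ 1380 N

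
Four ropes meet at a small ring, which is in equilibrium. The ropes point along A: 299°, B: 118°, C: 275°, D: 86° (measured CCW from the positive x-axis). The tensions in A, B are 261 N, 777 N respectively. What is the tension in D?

T_D ≈ 1260 N

Resolve: ΣF_x = 261 cos 299° + 777 cos 118° + T_C cos 275° + T_D cos 86° = 0.
        ΣF_y = 261 sin 299° + 777 sin 118° + T_C sin 275° + T_D sin 86° = 0.
The known terms sum to (-238.2, 457.8) N, so 0.0872 T_C + 0.0698 T_D = 238.2 and -0.9962 T_C + 0.9976 T_D = -457.8.
Solving simultaneously: T_C = 1723 N, T_D = 1262 N.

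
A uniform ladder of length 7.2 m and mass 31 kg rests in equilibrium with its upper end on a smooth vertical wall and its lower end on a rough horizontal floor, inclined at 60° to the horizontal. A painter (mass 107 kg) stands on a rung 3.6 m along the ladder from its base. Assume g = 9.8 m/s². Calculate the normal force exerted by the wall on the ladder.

N_wall ≈ 390 N

Torques about the foot: N_wall · 7.2 sin 60° = 31×9.8×3.6 cos 60° + 107×9.8×3.6 cos 60° → N_wall = 390.4 N.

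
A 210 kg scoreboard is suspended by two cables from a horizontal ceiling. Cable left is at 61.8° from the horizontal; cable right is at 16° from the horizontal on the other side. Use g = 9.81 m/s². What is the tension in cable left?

T_left ≈ 2030 N

Weight W = 210 × 9.81 = 2060 N acts straight down.
Horizontal: T_left cos 61.8° = T_right cos 16°  →  T_right = 0.4916 T_left.
Vertical: T_left sin 61.8° + T_right sin 16° = 2060.
Substituting the horizontal relation into the vertical equation gives 1.017 T_left = 2060, so T_left = 2026 N.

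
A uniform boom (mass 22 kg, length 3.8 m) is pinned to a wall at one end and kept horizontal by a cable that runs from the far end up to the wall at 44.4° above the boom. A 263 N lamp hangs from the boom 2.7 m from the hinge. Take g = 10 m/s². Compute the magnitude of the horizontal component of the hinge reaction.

H_x ≈ 303 N

Take torques about the hinge: T sin 44.4° · 3.8 = 22×10×1.9 + 263×2.7 = 1128.1 N·m.
So T = 1128.1 / (0.6997 × 3.8) = 424.3 N.
ΣF_x = 0: H_x = T cos 44.4° = 303.15 N.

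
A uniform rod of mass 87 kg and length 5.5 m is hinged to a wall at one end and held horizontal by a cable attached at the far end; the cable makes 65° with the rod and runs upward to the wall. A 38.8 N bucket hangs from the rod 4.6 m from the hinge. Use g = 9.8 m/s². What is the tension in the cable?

T ≈ 506 N

Take torques about the hinge: T sin 65° · 5.5 = 87×9.8×2.75 + 38.8×4.6 = 2523.1 N·m.
So T = 2523.1 / (0.9063 × 5.5) = 506.18 N.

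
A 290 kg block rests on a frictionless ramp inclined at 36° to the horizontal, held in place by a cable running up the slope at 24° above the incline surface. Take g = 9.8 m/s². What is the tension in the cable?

T ≈ 1830 N

Take axes along and perpendicular to the incline. Weight components: W sin 36° = 1670 N down-slope, W cos 36° = 2299 N into the surface.
Along incline: T cos 24° = W sin 36° → T = 1829 N.
Perpendicular: N = W cos 36° − T sin 24° = 1555 N.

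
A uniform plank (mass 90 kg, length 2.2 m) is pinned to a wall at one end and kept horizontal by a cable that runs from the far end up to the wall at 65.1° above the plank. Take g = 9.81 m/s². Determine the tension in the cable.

T ≈ 487 N

Take torques about the hinge: T sin 65.1° · 2.2 = 90×9.81×1.1 = 971.19 N·m.
So T = 971.19 / (0.9070 × 2.2) = 486.69 N.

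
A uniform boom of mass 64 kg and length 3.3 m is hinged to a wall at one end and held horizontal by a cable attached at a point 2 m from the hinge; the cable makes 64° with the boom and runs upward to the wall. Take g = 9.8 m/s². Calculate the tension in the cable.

T ≈ 576 N

Take torques about the hinge: T sin 64° · 2 = 64×9.8×1.65 = 1034.9 N·m.
So T = 1034.9 / (0.8988 × 2) = 575.7 N.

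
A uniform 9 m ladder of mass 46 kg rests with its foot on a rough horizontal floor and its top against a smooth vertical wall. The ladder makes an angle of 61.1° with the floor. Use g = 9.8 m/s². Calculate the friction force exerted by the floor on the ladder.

f ≈ 124 N

Torques about the foot: N_wall · 9 sin 61.1° = 46×9.8×4.5 cos 61.1° → N_wall = 124.43 N.
ΣF_x = 0: f_floor = N_wall = 124.43 N.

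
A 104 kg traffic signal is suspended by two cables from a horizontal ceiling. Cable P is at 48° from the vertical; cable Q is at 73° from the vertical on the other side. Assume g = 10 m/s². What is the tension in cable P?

T_P ≈ 1160 N

Angles from the horizontal: cable P is 90° − 48° = 42°, cable Q is 90° − 73° = 17°.
Weight W = 104 × 10 = 1040 N acts straight down.
Horizontal: T_P cos 42° = T_Q cos 17°  →  T_Q = 0.7771 T_P.
Vertical: T_P sin 42° + T_Q sin 17° = 1040.
Substituting the horizontal relation into the vertical equation gives 0.8963 T_P = 1040, so T_P = 1160 N.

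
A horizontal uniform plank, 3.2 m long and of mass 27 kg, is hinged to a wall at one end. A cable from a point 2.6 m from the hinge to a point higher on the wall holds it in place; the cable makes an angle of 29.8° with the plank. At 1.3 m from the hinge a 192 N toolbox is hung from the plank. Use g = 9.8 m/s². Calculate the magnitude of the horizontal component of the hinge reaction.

Take torques about the hinge: T sin 29.8° · 2.6 = 27×9.8×1.6 + 192×1.3 = 672.96 N·m.
So T = 672.96 / (0.4970 × 2.6) = 520.81 N.
ΣF_x = 0: H_x = T cos 29.8° = 451.94 N.

H_x ≈ 452 N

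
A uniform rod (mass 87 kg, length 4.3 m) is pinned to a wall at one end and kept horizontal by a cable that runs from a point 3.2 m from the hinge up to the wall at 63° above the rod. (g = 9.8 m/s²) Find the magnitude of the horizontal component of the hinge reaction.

Take torques about the hinge: T sin 63° · 3.2 = 87×9.8×2.15 = 1833.1 N·m.
So T = 1833.1 / (0.8910 × 3.2) = 642.91 N.
ΣF_x = 0: H_x = T cos 63° = 291.88 N.

H_x ≈ 292 N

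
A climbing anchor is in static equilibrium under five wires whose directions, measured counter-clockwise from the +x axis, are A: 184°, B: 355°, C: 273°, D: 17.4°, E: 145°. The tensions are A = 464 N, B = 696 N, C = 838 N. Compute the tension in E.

Resolve: ΣF_x = 464 cos 184° + 696 cos 355° + 838 cos 273° + T_D cos 17.4° + T_E cos 145° = 0.
        ΣF_y = 464 sin 184° + 696 sin 355° + 838 sin 273° + T_D sin 17.4° + T_E sin 145° = 0.
The known terms sum to (274.3, -929.9) N, so 0.9542 T_D − 0.8192 T_E = -274.3 and 0.2990 T_D + 0.5736 T_E = 929.9.
Solving simultaneously: T_D = 762.8 N, T_E = 1224 N.

T_E ≈ 1220 N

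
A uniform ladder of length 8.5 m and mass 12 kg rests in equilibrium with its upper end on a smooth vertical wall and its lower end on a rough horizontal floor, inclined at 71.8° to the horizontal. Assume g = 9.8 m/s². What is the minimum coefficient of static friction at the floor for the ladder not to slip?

ΣF_y = 0: N_floor = 12×9.8 = 117.6 N.
Torques about the foot: N_wall · 8.5 sin 71.8° = 12×9.8×4.25 cos 71.8° → N_wall = 19.332 N.
ΣF_x = 0: f_floor = N_wall = 19.332 N.
μ_min = f_floor / N_floor = 19.332 / 117.6 = 0.1644.

μ_min ≈ 0.164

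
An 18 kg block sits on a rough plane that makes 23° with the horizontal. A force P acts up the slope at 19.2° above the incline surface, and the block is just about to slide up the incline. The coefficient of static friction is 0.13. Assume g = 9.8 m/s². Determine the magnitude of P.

P ≈ 91.2 N

On the verge of sliding up the incline, friction equals μN and acts down the slope.
Perpendicular: N + P sin 19.2° = W cos 23° = 162.4 N.
Along incline: P cos 19.2° = W sin 23° + μN  with W sin 23° = 68.92 N.
Solving the pair for P and N: P = 91.21 N, N = 132.4 N (and f = μN = 17.21 N).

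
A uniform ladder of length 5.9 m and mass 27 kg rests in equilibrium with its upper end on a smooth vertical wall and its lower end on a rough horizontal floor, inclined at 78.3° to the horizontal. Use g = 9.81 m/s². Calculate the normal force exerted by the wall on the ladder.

Torques about the foot: N_wall · 5.9 sin 78.3° = 27×9.81×2.95 cos 78.3° → N_wall = 27.426 N.

N_wall ≈ 27.4 N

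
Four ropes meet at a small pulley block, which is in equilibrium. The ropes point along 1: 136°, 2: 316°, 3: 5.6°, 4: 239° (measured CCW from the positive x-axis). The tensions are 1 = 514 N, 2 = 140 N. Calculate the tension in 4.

T_4 ≈ 355 N

Resolve: ΣF_x = 514 cos 136° + 140 cos 316° + T_3 cos 5.6° + T_4 cos 239° = 0.
        ΣF_y = 514 sin 136° + 140 sin 316° + T_3 sin 5.6° + T_4 sin 239° = 0.
The known terms sum to (-269, 259.8) N, so 0.9952 T_3 − 0.5150 T_4 = 269 and 0.0976 T_3 − 0.8572 T_4 = -259.8.
Solving simultaneously: T_3 = 453.9 N, T_4 = 354.8 N.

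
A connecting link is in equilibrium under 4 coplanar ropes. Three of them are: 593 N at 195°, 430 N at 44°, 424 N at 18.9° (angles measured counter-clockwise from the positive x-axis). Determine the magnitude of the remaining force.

Sum the known components: ΣF_x = 137.7 N, ΣF_y = 282.6 N.
For equilibrium the remaining force must supply (−ΣF_x, −ΣF_y) = (-137.7, -282.6) N.
Magnitude = √((-137.7)² + (-282.6)²) = 314.3 N; direction = atan2(-282.6, -137.7) = 244.0°.

F ≈ 314 N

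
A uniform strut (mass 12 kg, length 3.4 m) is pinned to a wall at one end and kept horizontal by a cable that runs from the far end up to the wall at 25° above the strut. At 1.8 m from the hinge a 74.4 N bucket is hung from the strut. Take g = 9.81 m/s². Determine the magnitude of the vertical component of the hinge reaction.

|H_y| ≈ 93.9 N

Take torques about the hinge: T sin 25° · 3.4 = 12×9.81×1.7 + 74.4×1.8 = 334.04 N·m.
So T = 334.04 / (0.4226 × 3.4) = 232.48 N.
ΣF_y = 0: H_y = (12×9.81 + 74.4) − T sin 25° = 192.12 − 98.248 = 93.872 N.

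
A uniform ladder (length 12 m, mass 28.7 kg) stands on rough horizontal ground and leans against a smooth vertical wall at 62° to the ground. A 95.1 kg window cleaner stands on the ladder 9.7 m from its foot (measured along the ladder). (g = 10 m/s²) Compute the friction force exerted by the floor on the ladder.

f ≈ 485 N

Torques about the foot: N_wall · 12 sin 62° = 28.7×10×6 cos 62° + 95.1×10×9.7 cos 62° → N_wall = 485.04 N.
ΣF_x = 0: f_floor = N_wall = 485.04 N.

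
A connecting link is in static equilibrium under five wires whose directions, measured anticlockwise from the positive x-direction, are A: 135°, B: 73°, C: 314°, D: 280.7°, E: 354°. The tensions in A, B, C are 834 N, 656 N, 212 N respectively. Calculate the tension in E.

Resolve: ΣF_x = 834 cos 135° + 656 cos 73° + 212 cos 314° + T_D cos 280.7° + T_E cos 354° = 0.
        ΣF_y = 834 sin 135° + 656 sin 73° + 212 sin 314° + T_D sin 280.7° + T_E sin 354° = 0.
The known terms sum to (-250.7, 1065) N, so 0.1857 T_D + 0.9945 T_E = 250.7 and -0.9826 T_D − 0.1045 T_E = -1065.
Solving simultaneously: T_D = 1078 N, T_E = 50.79 N.

T_E ≈ 50.8 N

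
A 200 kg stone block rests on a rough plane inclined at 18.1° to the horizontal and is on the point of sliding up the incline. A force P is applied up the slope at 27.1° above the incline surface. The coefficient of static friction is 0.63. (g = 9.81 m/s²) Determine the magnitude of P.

P ≈ 1520 N

On the verge of sliding up the incline, friction equals μN and acts down the slope.
Perpendicular: N + P sin 27.1° = W cos 18.1° = 1865 N.
Along incline: P cos 27.1° = W sin 18.1° + μN  with W sin 18.1° = 609.5 N.
Solving the pair for P and N: P = 1516 N, N = 1174 N (and f = μN = 739.9 N).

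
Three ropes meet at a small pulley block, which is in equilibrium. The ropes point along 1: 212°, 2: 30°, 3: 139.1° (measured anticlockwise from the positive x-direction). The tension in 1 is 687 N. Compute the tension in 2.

Resolve: ΣF_x = 687 cos 212° + T_2 cos 30° + T_3 cos 139.1° = 0.
        ΣF_y = 687 sin 212° + T_2 sin 30° + T_3 sin 139.1° = 0.
The known terms sum to (-582.6, -364.1) N, so 0.8660 T_2 − 0.7559 T_3 = 582.6 and 0.5000 T_2 + 0.6547 T_3 = 364.1.
Solving simultaneously: T_2 = 694.9 N, T_3 = 25.37 N.

T_2 ≈ 695 N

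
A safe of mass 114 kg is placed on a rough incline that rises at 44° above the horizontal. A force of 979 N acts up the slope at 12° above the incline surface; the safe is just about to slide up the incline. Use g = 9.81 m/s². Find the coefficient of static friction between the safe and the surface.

On the verge of sliding up the incline, friction is at its maximum μN and acts down the slope.
Perpendicular to incline: N = W cos 44° − P sin 12° = 804.5 − 203.5 = 600.9 N.
Along incline: P cos 12° − μN = W sin 44° → μ = −(W sin 44° − P cos 12°) / N = 0.3008.

μ ≈ 0.301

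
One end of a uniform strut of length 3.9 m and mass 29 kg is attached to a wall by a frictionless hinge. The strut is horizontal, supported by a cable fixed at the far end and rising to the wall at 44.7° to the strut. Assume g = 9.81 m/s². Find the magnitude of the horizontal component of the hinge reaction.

Take torques about the hinge: T sin 44.7° · 3.9 = 29×9.81×1.95 = 554.76 N·m.
So T = 554.76 / (0.7034 × 3.9) = 202.23 N.
ΣF_x = 0: H_x = T cos 44.7° = 143.74 N.

H_x ≈ 144 N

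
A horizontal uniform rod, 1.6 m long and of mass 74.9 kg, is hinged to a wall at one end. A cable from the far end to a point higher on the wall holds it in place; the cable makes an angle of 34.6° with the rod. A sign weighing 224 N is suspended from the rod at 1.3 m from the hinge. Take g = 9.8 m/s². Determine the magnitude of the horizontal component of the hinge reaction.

H_x ≈ 796 N

Take torques about the hinge: T sin 34.6° · 1.6 = 74.9×9.8×0.8 + 224×1.3 = 878.42 N·m.
So T = 878.42 / (0.5678 × 1.6) = 966.83 N.
ΣF_x = 0: H_x = T cos 34.6° = 795.84 N.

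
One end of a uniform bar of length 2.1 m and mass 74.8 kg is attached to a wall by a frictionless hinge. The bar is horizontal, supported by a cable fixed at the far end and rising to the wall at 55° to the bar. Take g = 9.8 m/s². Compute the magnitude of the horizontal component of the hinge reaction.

Take torques about the hinge: T sin 55° · 2.1 = 74.8×9.8×1.05 = 769.69 N·m.
So T = 769.69 / (0.8192 × 2.1) = 447.44 N.
ΣF_x = 0: H_x = T cos 55° = 256.64 N.

H_x ≈ 257 N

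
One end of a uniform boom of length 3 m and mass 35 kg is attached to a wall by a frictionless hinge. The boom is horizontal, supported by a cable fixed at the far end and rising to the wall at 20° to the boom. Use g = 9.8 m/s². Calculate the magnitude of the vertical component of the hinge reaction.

|H_y| ≈ 172 N

Take torques about the hinge: T sin 20° · 3 = 35×9.8×1.5 = 514.5 N·m.
So T = 514.5 / (0.3420 × 3) = 501.43 N.
ΣF_y = 0: H_y = (35×9.8) − T sin 20° = 343 − 171.5 = 171.5 N.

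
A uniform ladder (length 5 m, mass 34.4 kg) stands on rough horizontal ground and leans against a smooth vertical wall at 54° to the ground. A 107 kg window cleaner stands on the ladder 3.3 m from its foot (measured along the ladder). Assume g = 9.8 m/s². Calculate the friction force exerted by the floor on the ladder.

Torques about the foot: N_wall · 5 sin 54° = 34.4×9.8×2.5 cos 54° + 107×9.8×3.3 cos 54° → N_wall = 625.29 N.
ΣF_x = 0: f_floor = N_wall = 625.29 N.

f ≈ 625 N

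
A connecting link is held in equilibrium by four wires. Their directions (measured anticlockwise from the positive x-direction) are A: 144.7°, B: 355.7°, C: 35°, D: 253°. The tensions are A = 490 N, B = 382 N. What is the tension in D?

T_D ≈ 356 N

Resolve: ΣF_x = 490 cos 144.7° + 382 cos 355.7° + T_C cos 35° + T_D cos 253° = 0.
        ΣF_y = 490 sin 144.7° + 382 sin 355.7° + T_C sin 35° + T_D sin 253° = 0.
The known terms sum to (-18.98, 254.5) N, so 0.8192 T_C − 0.2924 T_D = 18.98 and 0.5736 T_C − 0.9563 T_D = -254.5.
Solving simultaneously: T_C = 150.3 N, T_D = 356.3 N.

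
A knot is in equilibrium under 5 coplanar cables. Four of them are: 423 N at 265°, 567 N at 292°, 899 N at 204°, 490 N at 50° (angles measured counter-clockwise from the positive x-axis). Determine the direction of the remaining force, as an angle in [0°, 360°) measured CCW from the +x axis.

θ ≈ 70.6°

Sum the known components: ΣF_x = -330.8 N, ΣF_y = -937.4 N.
For equilibrium the remaining force must supply (−ΣF_x, −ΣF_y) = (330.8, 937.4) N.
Magnitude = √((330.8)² + (937.4)²) = 994 N; direction = atan2(937.4, 330.8) = 70.6°.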